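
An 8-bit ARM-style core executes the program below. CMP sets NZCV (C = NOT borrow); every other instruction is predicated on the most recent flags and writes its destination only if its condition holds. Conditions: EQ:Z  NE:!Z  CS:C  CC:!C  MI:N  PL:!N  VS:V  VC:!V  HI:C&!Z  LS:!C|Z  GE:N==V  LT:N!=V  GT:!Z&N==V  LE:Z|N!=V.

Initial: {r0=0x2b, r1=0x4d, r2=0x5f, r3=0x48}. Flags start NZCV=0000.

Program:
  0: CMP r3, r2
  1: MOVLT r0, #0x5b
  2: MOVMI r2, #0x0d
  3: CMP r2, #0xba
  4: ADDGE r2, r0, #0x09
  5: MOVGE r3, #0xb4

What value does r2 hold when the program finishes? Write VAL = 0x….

0: ✓ CMP  NZCV=1000
1: ✓ MOVLT  r0←0x5b
2: ✓ MOVMI  r2←0x0d
3: ✓ CMP  NZCV=0000
4: ✓ ADDGE  r2←0x64
5: ✓ MOVGE  r3←0xb4

VAL = 0x64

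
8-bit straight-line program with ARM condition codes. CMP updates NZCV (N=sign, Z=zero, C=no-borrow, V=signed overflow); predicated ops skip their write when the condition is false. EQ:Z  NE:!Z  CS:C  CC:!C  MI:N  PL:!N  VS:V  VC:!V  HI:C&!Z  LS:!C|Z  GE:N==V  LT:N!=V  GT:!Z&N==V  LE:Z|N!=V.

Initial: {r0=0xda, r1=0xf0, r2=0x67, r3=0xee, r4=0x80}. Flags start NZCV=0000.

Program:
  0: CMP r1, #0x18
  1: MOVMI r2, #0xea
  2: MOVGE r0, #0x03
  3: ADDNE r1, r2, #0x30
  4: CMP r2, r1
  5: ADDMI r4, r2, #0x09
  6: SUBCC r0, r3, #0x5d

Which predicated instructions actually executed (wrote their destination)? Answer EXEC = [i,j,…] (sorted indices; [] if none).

[0] flags=1010 → (cmp)
[1] flags=1010 MI?T → r2=0xea
[2] flags=1010 GE?F → skip
[3] flags=1010 NE?T → r1=0x1a
[4] flags=1010 → (cmp)
[5] flags=1010 MI?T → r4=0xf3
[6] flags=1010 CC?F → skip

EXEC = [1,3,5]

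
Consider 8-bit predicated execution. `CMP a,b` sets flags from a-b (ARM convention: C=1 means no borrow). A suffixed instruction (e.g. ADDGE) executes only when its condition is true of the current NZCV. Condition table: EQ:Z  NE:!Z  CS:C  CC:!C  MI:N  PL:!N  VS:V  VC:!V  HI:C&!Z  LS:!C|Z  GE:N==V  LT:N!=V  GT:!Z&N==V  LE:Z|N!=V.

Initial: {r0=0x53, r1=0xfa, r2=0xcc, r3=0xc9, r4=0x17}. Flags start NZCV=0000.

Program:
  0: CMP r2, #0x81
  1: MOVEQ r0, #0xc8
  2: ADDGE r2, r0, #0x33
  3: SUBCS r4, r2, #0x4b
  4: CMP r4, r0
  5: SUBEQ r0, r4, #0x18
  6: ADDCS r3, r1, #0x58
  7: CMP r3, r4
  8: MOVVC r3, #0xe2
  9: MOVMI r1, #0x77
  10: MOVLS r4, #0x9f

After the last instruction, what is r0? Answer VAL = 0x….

VAL = 0x53

0: ✓ CMP  NZCV=0010
1: · MOVEQ
2: ✓ ADDGE  r2←0x86
3: ✓ SUBCS  r4←0x3b
4: ✓ CMP  NZCV=1000
5: · SUBEQ
6: · ADDCS
7: ✓ CMP  NZCV=1010
8: ✓ MOVVC  r3←0xe2
9: ✓ MOVMI  r1←0x77
10: · MOVLS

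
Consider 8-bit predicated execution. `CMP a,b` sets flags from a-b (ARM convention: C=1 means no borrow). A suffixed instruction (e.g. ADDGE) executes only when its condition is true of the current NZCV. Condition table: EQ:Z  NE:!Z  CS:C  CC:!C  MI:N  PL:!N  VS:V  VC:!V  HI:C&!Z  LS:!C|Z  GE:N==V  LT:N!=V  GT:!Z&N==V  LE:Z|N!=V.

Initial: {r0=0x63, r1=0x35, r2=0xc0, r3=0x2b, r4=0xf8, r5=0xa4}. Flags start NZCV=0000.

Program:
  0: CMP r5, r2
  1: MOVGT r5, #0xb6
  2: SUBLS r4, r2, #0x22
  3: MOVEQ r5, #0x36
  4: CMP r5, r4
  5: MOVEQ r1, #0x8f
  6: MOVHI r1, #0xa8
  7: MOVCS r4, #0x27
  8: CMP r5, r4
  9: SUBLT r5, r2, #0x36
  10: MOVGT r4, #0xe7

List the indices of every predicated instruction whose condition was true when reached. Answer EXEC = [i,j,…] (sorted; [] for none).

EXEC = [2,6,7,9]

0: ✓ CMP  NZCV=1000
1: · MOVGT
2: ✓ SUBLS  r4←0x9e
3: · MOVEQ
4: ✓ CMP  NZCV=0010
5: · MOVEQ
6: ✓ MOVHI  r1←0xa8
7: ✓ MOVCS  r4←0x27
8: ✓ CMP  NZCV=0011
9: ✓ SUBLT  r5←0x8a
10: · MOVGT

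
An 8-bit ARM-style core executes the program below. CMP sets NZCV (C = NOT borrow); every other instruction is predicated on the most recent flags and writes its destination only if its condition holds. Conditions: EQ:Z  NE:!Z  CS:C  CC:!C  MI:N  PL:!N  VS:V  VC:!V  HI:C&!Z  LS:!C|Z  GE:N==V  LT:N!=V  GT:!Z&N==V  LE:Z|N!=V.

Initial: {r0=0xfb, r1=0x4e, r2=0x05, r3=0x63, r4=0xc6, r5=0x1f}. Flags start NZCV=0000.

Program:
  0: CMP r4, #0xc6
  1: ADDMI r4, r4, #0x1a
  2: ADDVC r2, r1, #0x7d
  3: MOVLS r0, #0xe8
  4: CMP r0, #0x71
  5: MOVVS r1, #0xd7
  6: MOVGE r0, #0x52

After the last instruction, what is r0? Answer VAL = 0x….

0: ✓ CMP  NZCV=0110
1: · ADDMI
2: ✓ ADDVC  r2←0xcb
3: ✓ MOVLS  r0←0xe8
4: ✓ CMP  NZCV=0011
5: ✓ MOVVS  r1←0xd7
6: · MOVGE

VAL = 0xe8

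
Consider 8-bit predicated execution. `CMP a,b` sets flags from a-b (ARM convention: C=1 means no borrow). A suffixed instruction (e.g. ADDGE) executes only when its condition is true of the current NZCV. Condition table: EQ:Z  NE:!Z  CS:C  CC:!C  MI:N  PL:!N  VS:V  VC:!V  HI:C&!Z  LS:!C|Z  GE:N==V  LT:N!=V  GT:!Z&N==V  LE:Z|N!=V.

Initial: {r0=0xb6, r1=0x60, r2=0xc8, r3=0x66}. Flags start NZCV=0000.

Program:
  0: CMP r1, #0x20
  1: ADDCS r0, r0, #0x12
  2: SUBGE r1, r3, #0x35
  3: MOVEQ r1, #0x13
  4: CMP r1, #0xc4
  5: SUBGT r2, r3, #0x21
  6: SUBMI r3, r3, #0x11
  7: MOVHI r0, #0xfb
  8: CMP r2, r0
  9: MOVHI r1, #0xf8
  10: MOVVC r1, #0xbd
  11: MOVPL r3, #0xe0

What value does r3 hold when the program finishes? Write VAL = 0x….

VAL = 0xe0

[0] flags=0010 → (cmp)
[1] flags=0010 CS?T → r0=0xc8
[2] flags=0010 GE?T → r1=0x31
[3] flags=0010 EQ?F → skip
[4] flags=0000 → (cmp)
[5] flags=0000 GT?T → r2=0x45
[6] flags=0000 MI?F → skip
[7] flags=0000 HI?F → skip
[8] flags=0000 → (cmp)
[9] flags=0000 HI?F → skip
[10] flags=0000 VC?T → r1=0xbd
[11] flags=0000 PL?T → r3=0xe0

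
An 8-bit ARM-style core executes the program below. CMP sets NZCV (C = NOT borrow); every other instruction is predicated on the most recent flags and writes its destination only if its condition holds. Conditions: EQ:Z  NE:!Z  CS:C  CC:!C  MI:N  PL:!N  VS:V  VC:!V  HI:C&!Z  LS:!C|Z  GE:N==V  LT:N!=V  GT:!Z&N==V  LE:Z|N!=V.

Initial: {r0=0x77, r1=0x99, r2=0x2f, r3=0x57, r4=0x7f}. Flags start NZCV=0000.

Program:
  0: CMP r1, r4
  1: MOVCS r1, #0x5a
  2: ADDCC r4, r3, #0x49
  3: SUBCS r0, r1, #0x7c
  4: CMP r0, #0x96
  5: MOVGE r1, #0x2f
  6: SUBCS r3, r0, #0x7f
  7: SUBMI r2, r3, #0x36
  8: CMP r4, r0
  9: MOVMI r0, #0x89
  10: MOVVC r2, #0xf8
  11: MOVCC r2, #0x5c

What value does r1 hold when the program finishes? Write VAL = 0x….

VAL = 0x2f

0: ✓ CMP  NZCV=0011
1: ✓ MOVCS  r1←0x5a
2: · ADDCC
3: ✓ SUBCS  r0←0xde
4: ✓ CMP  NZCV=0010
5: ✓ MOVGE  r1←0x2f
6: ✓ SUBCS  r3←0x5f
7: · SUBMI
8: ✓ CMP  NZCV=1001
9: ✓ MOVMI  r0←0x89
10: · MOVVC
11: ✓ MOVCC  r2←0x5c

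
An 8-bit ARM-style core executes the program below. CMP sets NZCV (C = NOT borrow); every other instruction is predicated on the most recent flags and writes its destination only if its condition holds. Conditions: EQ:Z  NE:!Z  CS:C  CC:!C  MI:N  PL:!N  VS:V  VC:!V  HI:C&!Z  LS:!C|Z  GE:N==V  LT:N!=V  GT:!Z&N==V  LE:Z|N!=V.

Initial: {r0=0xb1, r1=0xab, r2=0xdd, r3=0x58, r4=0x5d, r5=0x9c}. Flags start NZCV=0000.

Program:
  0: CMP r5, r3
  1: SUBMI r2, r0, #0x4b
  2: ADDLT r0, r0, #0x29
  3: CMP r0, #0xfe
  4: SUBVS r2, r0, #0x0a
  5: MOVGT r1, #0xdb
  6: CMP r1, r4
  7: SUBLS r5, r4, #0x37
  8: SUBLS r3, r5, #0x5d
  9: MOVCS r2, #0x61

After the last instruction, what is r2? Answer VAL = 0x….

0: ✓ CMP  NZCV=0011
1: · SUBMI
2: ✓ ADDLT  r0←0xda
3: ✓ CMP  NZCV=1000
4: · SUBVS
5: · MOVGT
6: ✓ CMP  NZCV=0011
7: · SUBLS
8: · SUBLS
9: ✓ MOVCS  r2←0x61

VAL = 0x61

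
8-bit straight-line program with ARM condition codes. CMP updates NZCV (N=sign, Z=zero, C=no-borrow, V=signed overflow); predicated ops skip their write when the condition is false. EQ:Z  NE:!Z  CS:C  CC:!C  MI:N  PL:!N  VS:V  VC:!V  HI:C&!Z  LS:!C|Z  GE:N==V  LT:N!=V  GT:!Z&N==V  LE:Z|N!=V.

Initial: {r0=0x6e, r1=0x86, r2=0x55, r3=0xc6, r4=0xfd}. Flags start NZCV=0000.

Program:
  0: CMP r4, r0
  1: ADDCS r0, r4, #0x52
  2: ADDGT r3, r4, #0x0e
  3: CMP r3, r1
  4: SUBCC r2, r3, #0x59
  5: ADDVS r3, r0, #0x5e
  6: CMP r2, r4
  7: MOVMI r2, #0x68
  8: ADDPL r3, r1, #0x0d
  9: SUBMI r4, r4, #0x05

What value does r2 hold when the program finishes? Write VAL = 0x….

0: ✓ CMP  NZCV=1010
1: ✓ ADDCS  r0←0x4f
2: · ADDGT
3: ✓ CMP  NZCV=0010
4: · SUBCC
5: · ADDVS
6: ✓ CMP  NZCV=0000
7: · MOVMI
8: ✓ ADDPL  r3←0x93
9: · SUBMI

VAL = 0x55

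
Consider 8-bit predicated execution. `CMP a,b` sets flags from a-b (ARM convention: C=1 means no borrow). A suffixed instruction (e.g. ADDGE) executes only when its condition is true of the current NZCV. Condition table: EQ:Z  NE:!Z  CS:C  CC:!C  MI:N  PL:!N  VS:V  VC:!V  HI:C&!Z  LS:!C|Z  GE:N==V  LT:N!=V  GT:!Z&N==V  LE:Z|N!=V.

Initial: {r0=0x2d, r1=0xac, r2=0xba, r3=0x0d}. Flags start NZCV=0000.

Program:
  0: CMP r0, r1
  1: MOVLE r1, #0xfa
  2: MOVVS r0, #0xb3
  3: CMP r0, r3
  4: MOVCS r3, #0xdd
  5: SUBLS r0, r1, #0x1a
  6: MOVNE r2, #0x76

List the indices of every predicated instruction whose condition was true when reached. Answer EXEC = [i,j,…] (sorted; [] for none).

[0] flags=1001 → (cmp)
[1] flags=1001 LE?F → skip
[2] flags=1001 VS?T → r0=0xb3
[3] flags=1010 → (cmp)
[4] flags=1010 CS?T → r3=0xdd
[5] flags=1010 LS?F → skip
[6] flags=1010 NE?T → r2=0x76

EXEC = [2,4,6]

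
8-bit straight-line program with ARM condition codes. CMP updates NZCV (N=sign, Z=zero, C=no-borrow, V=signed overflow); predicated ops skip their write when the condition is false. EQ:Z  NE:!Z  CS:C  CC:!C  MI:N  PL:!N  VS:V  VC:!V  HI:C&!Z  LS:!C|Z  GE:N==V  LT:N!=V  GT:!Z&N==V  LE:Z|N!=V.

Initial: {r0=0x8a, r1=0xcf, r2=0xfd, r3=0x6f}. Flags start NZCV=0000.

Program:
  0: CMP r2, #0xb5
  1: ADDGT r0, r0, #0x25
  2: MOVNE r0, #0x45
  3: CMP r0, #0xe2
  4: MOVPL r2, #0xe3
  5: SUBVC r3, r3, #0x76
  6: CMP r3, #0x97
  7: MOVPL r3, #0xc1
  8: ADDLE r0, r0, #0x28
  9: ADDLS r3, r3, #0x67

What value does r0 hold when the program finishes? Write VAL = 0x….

0: ✓ CMP  NZCV=0010
1: ✓ ADDGT  r0←0xaf
2: ✓ MOVNE  r0←0x45
3: ✓ CMP  NZCV=0000
4: ✓ MOVPL  r2←0xe3
5: ✓ SUBVC  r3←0xf9
6: ✓ CMP  NZCV=0010
7: ✓ MOVPL  r3←0xc1
8: · ADDLE
9: · ADDLS

VAL = 0x45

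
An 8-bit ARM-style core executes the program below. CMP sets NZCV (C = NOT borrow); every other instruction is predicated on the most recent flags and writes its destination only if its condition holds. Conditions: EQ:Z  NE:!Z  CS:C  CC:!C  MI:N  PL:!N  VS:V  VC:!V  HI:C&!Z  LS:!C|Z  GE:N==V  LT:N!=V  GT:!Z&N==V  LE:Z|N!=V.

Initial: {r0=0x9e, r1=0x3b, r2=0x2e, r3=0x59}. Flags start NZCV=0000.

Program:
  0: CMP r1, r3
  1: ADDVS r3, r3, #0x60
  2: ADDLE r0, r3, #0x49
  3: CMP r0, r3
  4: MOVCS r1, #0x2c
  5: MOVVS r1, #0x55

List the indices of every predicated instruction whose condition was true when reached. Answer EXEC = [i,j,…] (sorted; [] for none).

[0] flags=1000 → (cmp)
[1] flags=1000 VS?F → skip
[2] flags=1000 LE?T → r0=0xa2
[3] flags=0011 → (cmp)
[4] flags=0011 CS?T → r1=0x2c
[5] flags=0011 VS?T → r1=0x55

EXEC = [2,4,5]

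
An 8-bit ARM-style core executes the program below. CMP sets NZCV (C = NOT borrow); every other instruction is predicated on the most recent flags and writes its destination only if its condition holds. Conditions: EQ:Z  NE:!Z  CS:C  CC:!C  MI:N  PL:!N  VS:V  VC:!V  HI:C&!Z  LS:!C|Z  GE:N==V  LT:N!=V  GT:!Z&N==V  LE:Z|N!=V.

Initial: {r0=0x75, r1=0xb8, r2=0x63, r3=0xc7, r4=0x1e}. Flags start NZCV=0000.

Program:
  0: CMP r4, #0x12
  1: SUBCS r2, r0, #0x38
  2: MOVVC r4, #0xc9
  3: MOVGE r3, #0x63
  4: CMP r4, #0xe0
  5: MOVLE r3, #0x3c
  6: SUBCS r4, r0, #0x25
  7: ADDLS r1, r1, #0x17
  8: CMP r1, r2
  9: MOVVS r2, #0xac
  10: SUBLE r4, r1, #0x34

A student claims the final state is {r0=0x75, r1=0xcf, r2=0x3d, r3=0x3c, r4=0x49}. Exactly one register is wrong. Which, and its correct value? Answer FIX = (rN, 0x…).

0: ✓ CMP  NZCV=0010
1: ✓ SUBCS  r2←0x3d
2: ✓ MOVVC  r4←0xc9
3: ✓ MOVGE  r3←0x63
4: ✓ CMP  NZCV=1000
5: ✓ MOVLE  r3←0x3c
6: · SUBCS
7: ✓ ADDLS  r1←0xcf
8: ✓ CMP  NZCV=1010
9: · MOVVS
10: ✓ SUBLE  r4←0x9b

FIX = (r4, 0x9b)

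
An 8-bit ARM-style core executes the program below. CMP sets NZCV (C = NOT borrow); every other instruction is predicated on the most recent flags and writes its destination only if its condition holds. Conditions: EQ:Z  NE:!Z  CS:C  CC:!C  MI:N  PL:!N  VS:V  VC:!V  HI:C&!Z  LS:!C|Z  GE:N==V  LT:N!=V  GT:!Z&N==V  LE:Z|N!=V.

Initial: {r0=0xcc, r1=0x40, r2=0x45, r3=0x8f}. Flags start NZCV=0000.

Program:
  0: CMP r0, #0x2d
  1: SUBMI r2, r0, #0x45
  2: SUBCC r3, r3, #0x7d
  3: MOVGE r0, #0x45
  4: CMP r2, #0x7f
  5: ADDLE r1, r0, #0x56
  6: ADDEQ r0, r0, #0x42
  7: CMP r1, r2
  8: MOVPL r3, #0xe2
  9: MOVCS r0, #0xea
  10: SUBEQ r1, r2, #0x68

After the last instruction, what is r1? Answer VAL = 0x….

VAL = 0x22

0: ✓ CMP  NZCV=1010
1: ✓ SUBMI  r2←0x87
2: · SUBCC
3: · MOVGE
4: ✓ CMP  NZCV=0011
5: ✓ ADDLE  r1←0x22
6: · ADDEQ
7: ✓ CMP  NZCV=1001
8: · MOVPL
9: · MOVCS
10: · SUBEQ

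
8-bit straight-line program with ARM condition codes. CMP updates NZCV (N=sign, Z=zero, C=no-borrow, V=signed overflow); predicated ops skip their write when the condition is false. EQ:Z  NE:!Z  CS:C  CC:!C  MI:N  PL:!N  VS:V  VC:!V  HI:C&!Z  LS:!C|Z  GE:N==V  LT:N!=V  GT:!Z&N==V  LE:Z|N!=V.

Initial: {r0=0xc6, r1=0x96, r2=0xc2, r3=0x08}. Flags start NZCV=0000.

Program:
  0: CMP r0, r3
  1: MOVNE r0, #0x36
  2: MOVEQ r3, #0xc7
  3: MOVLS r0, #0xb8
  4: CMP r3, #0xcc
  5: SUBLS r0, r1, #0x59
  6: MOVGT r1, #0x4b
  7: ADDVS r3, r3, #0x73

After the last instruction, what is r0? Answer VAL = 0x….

0: ✓ CMP  NZCV=1010
1: ✓ MOVNE  r0←0x36
2: · MOVEQ
3: · MOVLS
4: ✓ CMP  NZCV=0000
5: ✓ SUBLS  r0←0x3d
6: ✓ MOVGT  r1←0x4b
7: · ADDVS

VAL = 0x3d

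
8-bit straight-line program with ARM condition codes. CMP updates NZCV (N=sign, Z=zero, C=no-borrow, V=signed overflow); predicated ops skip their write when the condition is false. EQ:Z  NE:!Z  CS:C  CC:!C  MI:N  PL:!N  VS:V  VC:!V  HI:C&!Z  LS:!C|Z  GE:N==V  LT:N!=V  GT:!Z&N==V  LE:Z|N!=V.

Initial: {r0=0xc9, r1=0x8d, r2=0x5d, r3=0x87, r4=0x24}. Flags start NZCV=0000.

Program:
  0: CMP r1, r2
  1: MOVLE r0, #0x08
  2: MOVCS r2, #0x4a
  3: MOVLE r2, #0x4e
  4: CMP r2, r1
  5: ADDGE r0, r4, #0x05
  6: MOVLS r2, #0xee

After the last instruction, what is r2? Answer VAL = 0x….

[0] flags=0011 → (cmp)
[1] flags=0011 LE?T → r0=0x08
[2] flags=0011 CS?T → r2=0x4a
[3] flags=0011 LE?T → r2=0x4e
[4] flags=1001 → (cmp)
[5] flags=1001 GE?T → r0=0x29
[6] flags=1001 LS?T → r2=0xee

VAL = 0xee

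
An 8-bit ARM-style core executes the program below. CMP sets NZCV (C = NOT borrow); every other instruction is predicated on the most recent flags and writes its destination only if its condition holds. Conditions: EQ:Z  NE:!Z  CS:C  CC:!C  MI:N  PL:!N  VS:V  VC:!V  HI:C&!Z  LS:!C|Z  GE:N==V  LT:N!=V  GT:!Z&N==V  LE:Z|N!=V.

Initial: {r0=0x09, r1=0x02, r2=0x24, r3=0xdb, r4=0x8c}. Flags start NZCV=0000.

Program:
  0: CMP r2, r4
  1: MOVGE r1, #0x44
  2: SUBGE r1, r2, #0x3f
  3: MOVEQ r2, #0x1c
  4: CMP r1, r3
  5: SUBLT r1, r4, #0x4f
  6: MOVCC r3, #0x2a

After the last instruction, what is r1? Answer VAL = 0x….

0: ✓ CMP  NZCV=1001
1: ✓ MOVGE  r1←0x44
2: ✓ SUBGE  r1←0xe5
3: · MOVEQ
4: ✓ CMP  NZCV=0010
5: · SUBLT
6: · MOVCC

VAL = 0xe5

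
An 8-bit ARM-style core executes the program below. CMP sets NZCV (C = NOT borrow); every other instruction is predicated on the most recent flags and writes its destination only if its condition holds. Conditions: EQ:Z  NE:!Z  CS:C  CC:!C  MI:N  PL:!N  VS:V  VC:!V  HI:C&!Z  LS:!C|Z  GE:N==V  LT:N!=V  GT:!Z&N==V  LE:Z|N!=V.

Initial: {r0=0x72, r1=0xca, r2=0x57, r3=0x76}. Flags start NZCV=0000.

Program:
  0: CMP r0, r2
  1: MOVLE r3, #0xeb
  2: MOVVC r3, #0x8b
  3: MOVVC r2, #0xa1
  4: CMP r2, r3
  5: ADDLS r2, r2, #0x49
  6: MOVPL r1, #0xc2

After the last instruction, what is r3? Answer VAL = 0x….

0: ✓ CMP  NZCV=0010
1: · MOVLE
2: ✓ MOVVC  r3←0x8b
3: ✓ MOVVC  r2←0xa1
4: ✓ CMP  NZCV=0010
5: · ADDLS
6: ✓ MOVPL  r1←0xc2

VAL = 0x8b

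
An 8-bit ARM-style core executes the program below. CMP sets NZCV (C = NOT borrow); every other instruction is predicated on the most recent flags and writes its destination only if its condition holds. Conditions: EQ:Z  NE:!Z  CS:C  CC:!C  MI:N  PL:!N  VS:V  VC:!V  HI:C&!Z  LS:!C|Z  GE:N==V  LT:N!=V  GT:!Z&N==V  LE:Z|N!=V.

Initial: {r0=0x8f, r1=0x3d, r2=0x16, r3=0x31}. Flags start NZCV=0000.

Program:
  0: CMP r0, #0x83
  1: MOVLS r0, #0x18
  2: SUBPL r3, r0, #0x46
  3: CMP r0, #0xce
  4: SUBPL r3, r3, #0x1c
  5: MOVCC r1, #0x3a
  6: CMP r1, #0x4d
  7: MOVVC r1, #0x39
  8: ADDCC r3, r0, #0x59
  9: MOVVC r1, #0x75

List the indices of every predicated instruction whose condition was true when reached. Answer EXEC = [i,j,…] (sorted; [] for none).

[0] flags=0010 → (cmp)
[1] flags=0010 LS?F → skip
[2] flags=0010 PL?T → r3=0x49
[3] flags=1000 → (cmp)
[4] flags=1000 PL?F → skip
[5] flags=1000 CC?T → r1=0x3a
[6] flags=1000 → (cmp)
[7] flags=1000 VC?T → r1=0x39
[8] flags=1000 CC?T → r3=0xe8
[9] flags=1000 VC?T → r1=0x75

EXEC = [2,5,7,8,9]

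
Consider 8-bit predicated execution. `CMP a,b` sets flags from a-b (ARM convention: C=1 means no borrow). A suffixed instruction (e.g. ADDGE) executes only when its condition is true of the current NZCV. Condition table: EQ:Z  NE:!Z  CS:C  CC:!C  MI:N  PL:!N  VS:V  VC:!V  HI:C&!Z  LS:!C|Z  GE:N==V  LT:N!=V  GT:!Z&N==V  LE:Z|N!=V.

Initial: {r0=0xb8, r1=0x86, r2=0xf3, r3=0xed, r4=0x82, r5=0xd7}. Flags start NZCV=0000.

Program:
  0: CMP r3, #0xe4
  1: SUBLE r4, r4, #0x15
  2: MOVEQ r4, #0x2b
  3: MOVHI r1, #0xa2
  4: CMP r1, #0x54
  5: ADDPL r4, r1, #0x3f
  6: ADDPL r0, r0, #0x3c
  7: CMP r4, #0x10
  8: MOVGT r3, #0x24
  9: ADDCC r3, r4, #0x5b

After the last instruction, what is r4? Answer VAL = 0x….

VAL = 0xe1

0: ✓ CMP  NZCV=0010
1: · SUBLE
2: · MOVEQ
3: ✓ MOVHI  r1←0xa2
4: ✓ CMP  NZCV=0011
5: ✓ ADDPL  r4←0xe1
6: ✓ ADDPL  r0←0xf4
7: ✓ CMP  NZCV=1010
8: · MOVGT
9: · ADDCC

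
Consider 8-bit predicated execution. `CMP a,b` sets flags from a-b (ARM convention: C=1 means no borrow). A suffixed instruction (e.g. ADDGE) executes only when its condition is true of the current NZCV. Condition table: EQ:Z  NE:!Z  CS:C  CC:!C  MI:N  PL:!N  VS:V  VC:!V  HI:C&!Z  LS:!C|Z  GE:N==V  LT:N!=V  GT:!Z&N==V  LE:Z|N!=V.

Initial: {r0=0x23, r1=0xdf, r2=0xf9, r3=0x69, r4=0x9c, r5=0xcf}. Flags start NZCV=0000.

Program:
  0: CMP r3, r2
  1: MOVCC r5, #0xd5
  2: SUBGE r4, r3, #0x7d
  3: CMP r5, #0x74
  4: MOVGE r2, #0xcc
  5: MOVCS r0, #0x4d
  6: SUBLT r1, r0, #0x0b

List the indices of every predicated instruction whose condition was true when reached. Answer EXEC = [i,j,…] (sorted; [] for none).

0: ✓ CMP  NZCV=0000
1: ✓ MOVCC  r5←0xd5
2: ✓ SUBGE  r4←0xec
3: ✓ CMP  NZCV=0011
4: · MOVGE
5: ✓ MOVCS  r0←0x4d
6: ✓ SUBLT  r1←0x42

EXEC = [1,2,5,6]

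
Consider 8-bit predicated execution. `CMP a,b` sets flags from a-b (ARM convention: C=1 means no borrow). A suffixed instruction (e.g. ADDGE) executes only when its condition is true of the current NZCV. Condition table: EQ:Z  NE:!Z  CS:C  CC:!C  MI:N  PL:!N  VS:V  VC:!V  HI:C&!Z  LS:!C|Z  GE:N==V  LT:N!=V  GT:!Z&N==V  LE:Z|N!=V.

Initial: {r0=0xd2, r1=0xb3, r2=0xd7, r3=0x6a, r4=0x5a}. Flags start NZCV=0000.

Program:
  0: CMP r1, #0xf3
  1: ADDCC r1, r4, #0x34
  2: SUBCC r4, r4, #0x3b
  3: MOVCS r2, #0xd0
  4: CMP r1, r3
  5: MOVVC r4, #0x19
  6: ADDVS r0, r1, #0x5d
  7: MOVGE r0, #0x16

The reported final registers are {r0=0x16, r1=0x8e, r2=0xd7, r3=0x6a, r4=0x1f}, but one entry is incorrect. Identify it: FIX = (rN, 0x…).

FIX = (r0, 0xeb)

[0] flags=1000 → (cmp)
[1] flags=1000 CC?T → r1=0x8e
[2] flags=1000 CC?T → r4=0x1f
[3] flags=1000 CS?F → skip
[4] flags=0011 → (cmp)
[5] flags=0011 VC?F → skip
[6] flags=0011 VS?T → r0=0xeb
[7] flags=0011 GE?F → skip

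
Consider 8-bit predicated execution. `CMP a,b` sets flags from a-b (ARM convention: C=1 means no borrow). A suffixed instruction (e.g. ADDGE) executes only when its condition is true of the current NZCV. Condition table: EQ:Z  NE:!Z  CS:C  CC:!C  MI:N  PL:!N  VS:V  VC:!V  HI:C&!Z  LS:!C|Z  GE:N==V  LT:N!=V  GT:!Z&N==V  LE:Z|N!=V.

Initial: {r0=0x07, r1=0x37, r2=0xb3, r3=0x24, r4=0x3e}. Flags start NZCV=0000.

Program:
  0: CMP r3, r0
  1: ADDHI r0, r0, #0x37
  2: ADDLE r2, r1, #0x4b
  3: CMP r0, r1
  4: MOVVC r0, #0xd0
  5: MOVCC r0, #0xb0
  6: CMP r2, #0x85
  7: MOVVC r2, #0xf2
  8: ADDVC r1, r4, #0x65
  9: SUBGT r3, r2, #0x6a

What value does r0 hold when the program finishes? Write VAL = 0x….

[0] flags=0010 → (cmp)
[1] flags=0010 HI?T → r0=0x3e
[2] flags=0010 LE?F → skip
[3] flags=0010 → (cmp)
[4] flags=0010 VC?T → r0=0xd0
[5] flags=0010 CC?F → skip
[6] flags=0010 → (cmp)
[7] flags=0010 VC?T → r2=0xf2
[8] flags=0010 VC?T → r1=0xa3
[9] flags=0010 GT?T → r3=0x88

VAL = 0xd0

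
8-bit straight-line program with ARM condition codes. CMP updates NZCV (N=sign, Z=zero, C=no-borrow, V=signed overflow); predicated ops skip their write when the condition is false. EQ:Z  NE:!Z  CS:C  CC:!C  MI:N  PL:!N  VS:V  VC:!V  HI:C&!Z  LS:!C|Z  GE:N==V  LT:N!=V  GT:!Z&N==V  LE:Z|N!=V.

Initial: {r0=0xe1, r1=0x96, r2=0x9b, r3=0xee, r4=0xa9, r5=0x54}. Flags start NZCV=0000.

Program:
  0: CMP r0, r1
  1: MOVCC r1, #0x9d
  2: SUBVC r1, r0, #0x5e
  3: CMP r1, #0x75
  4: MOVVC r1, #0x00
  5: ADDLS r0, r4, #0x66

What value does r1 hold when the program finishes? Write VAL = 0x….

[0] flags=0010 → (cmp)
[1] flags=0010 CC?F → skip
[2] flags=0010 VC?T → r1=0x83
[3] flags=0011 → (cmp)
[4] flags=0011 VC?F → skip
[5] flags=0011 LS?F → skip

VAL = 0x83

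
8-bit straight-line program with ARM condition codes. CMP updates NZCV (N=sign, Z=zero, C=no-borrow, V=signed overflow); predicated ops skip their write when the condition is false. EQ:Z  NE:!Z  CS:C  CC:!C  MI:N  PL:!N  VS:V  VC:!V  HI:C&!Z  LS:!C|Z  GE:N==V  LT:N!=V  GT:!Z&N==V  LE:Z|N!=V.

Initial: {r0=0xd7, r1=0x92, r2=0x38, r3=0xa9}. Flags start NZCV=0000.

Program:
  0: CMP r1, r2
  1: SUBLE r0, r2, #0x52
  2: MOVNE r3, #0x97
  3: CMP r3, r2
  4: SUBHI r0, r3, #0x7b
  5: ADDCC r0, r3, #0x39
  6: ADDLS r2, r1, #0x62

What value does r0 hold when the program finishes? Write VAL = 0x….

VAL = 0x1c

[0] flags=0011 → (cmp)
[1] flags=0011 LE?T → r0=0xe6
[2] flags=0011 NE?T → r3=0x97
[3] flags=0011 → (cmp)
[4] flags=0011 HI?T → r0=0x1c
[5] flags=0011 CC?F → skip
[6] flags=0011 LS?F → skip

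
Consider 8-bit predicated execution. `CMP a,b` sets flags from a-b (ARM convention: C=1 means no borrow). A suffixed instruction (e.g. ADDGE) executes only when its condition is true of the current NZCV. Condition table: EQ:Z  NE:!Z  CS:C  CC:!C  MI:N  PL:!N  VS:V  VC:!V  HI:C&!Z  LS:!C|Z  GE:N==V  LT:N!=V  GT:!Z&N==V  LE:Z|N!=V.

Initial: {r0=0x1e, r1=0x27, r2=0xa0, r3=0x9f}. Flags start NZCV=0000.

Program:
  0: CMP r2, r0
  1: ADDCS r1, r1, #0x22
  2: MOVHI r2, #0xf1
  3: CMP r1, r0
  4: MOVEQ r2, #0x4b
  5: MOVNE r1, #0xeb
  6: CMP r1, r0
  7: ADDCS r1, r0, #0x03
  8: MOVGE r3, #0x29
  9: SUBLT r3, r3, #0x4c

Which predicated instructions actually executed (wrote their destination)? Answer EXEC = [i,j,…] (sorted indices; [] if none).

EXEC = [1,2,5,7,9]

[0] flags=1010 → (cmp)
[1] flags=1010 CS?T → r1=0x49
[2] flags=1010 HI?T → r2=0xf1
[3] flags=0010 → (cmp)
[4] flags=0010 EQ?F → skip
[5] flags=0010 NE?T → r1=0xeb
[6] flags=1010 → (cmp)
[7] flags=1010 CS?T → r1=0x21
[8] flags=1010 GE?F → skip
[9] flags=1010 LT?T → r3=0x53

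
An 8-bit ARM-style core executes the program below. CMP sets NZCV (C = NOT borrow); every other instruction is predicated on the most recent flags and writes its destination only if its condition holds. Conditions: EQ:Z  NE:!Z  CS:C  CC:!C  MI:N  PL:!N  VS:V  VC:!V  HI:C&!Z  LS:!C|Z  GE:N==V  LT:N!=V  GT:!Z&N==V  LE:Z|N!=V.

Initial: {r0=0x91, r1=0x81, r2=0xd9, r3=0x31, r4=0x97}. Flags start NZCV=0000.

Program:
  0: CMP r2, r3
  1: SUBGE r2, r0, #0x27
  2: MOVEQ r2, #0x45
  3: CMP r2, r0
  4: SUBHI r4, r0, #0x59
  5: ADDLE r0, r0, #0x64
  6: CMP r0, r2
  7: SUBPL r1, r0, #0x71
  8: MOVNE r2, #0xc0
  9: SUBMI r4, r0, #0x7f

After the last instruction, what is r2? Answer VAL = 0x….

0: ✓ CMP  NZCV=1010
1: · SUBGE
2: · MOVEQ
3: ✓ CMP  NZCV=0010
4: ✓ SUBHI  r4←0x38
5: · ADDLE
6: ✓ CMP  NZCV=1000
7: · SUBPL
8: ✓ MOVNE  r2←0xc0
9: ✓ SUBMI  r4←0x12

VAL = 0xc0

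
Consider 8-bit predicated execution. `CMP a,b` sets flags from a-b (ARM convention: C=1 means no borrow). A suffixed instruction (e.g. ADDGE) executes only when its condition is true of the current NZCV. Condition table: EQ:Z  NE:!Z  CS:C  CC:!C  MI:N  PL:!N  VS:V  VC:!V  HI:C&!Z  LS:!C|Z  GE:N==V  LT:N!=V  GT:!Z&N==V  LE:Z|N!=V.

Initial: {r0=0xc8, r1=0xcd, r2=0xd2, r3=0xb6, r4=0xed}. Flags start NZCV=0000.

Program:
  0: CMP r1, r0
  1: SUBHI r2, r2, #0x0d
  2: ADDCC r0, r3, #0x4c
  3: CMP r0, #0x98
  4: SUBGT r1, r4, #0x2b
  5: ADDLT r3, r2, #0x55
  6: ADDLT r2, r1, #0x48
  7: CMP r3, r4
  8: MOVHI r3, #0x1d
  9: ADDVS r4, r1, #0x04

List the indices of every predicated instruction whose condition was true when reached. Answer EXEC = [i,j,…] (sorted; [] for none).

0: ✓ CMP  NZCV=0010
1: ✓ SUBHI  r2←0xc5
2: · ADDCC
3: ✓ CMP  NZCV=0010
4: ✓ SUBGT  r1←0xc2
5: · ADDLT
6: · ADDLT
7: ✓ CMP  NZCV=1000
8: · MOVHI
9: · ADDVS

EXEC = [1,4]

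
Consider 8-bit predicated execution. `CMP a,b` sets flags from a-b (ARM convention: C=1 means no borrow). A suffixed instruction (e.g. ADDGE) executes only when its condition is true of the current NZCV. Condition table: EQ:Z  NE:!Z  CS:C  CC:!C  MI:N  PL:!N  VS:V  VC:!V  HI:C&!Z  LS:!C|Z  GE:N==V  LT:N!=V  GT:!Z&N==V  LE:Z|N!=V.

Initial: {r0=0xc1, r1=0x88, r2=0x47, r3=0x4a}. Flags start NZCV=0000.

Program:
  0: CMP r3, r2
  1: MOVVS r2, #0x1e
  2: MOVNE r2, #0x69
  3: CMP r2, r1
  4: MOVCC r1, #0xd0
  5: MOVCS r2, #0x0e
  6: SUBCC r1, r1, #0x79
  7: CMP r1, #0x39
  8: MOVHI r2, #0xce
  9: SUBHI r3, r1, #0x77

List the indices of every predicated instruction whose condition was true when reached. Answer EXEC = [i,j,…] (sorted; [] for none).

EXEC = [2,4,6,8,9]

[0] flags=0010 → (cmp)
[1] flags=0010 VS?F → skip
[2] flags=0010 NE?T → r2=0x69
[3] flags=1001 → (cmp)
[4] flags=1001 CC?T → r1=0xd0
[5] flags=1001 CS?F → skip
[6] flags=1001 CC?T → r1=0x57
[7] flags=0010 → (cmp)
[8] flags=0010 HI?T → r2=0xce
[9] flags=0010 HI?T → r3=0xe0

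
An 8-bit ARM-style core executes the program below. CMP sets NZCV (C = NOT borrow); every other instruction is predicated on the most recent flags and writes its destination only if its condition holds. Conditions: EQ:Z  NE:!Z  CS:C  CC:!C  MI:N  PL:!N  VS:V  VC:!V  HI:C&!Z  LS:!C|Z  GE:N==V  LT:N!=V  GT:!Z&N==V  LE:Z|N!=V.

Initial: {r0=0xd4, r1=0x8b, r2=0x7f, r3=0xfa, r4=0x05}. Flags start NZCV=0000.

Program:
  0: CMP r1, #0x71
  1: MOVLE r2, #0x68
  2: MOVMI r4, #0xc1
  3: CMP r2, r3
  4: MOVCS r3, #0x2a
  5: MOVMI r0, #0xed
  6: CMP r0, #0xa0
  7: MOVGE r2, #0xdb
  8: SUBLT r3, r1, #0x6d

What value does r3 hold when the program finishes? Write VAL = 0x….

[0] flags=0011 → (cmp)
[1] flags=0011 LE?T → r2=0x68
[2] flags=0011 MI?F → skip
[3] flags=0000 → (cmp)
[4] flags=0000 CS?F → skip
[5] flags=0000 MI?F → skip
[6] flags=0010 → (cmp)
[7] flags=0010 GE?T → r2=0xdb
[8] flags=0010 LT?F → skip

VAL = 0xfa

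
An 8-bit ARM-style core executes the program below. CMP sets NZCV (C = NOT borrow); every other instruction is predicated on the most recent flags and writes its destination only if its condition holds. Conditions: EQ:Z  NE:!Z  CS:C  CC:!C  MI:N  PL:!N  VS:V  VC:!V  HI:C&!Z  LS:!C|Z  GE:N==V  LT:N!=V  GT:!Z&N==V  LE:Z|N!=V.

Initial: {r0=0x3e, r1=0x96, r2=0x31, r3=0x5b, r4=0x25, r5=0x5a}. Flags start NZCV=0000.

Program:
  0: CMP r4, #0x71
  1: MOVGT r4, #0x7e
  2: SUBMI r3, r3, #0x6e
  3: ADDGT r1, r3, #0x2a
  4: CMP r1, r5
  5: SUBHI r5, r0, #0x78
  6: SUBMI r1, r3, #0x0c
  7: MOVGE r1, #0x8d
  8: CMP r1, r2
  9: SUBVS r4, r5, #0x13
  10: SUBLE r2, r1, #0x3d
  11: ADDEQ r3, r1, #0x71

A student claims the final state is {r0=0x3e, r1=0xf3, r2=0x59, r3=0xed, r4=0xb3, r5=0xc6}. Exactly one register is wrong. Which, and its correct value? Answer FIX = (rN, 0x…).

FIX = (r1, 0x96)

[0] flags=1000 → (cmp)
[1] flags=1000 GT?F → skip
[2] flags=1000 MI?T → r3=0xed
[3] flags=1000 GT?F → skip
[4] flags=0011 → (cmp)
[5] flags=0011 HI?T → r5=0xc6
[6] flags=0011 MI?F → skip
[7] flags=0011 GE?F → skip
[8] flags=0011 → (cmp)
[9] flags=0011 VS?T → r4=0xb3
[10] flags=0011 LE?T → r2=0x59
[11] flags=0011 EQ?F → skip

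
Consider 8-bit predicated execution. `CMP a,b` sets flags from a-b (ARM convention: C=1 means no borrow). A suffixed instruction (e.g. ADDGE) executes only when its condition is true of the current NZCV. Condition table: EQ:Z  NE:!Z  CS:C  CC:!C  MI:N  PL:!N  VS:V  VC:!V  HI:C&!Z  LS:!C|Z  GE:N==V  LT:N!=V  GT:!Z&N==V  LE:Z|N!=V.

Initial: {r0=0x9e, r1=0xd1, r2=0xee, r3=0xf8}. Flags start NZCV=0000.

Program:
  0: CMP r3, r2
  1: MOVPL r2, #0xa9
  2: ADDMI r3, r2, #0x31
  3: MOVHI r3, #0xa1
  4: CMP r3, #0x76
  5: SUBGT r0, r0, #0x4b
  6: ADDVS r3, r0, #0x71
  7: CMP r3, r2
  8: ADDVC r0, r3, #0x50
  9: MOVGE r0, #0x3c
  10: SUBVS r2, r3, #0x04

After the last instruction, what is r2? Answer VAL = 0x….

VAL = 0xa9

0: ✓ CMP  NZCV=0010
1: ✓ MOVPL  r2←0xa9
2: · ADDMI
3: ✓ MOVHI  r3←0xa1
4: ✓ CMP  NZCV=0011
5: · SUBGT
6: ✓ ADDVS  r3←0x0f
7: ✓ CMP  NZCV=0000
8: ✓ ADDVC  r0←0x5f
9: ✓ MOVGE  r0←0x3c
10: · SUBVS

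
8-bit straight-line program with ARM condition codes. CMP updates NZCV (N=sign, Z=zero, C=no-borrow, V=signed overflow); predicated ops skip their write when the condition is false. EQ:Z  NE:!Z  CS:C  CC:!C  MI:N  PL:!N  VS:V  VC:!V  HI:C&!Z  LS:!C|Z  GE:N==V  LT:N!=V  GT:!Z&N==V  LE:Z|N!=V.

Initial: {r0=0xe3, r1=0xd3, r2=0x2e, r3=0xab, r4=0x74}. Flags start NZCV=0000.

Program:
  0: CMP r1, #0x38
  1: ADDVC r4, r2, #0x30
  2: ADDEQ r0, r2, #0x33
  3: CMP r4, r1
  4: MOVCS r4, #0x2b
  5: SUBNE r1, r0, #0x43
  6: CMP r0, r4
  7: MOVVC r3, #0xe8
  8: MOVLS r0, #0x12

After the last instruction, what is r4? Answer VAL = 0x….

[0] flags=1010 → (cmp)
[1] flags=1010 VC?T → r4=0x5e
[2] flags=1010 EQ?F → skip
[3] flags=1001 → (cmp)
[4] flags=1001 CS?F → skip
[5] flags=1001 NE?T → r1=0xa0
[6] flags=1010 → (cmp)
[7] flags=1010 VC?T → r3=0xe8
[8] flags=1010 LS?F → skip

VAL = 0x5e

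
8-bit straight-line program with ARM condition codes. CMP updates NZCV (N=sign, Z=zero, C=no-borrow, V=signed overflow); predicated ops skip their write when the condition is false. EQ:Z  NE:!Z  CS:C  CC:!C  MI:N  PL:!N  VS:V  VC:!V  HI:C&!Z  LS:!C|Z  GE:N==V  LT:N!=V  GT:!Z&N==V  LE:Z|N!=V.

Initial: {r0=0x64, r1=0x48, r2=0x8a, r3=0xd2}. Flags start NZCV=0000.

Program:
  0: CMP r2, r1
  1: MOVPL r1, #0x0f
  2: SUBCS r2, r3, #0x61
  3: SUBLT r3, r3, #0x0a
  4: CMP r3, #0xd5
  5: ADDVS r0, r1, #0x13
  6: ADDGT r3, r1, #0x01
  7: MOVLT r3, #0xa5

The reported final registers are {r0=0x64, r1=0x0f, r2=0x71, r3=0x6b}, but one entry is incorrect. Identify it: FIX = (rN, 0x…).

0: ✓ CMP  NZCV=0011
1: ✓ MOVPL  r1←0x0f
2: ✓ SUBCS  r2←0x71
3: ✓ SUBLT  r3←0xc8
4: ✓ CMP  NZCV=1000
5: · ADDVS
6: · ADDGT
7: ✓ MOVLT  r3←0xa5

FIX = (r3, 0xa5)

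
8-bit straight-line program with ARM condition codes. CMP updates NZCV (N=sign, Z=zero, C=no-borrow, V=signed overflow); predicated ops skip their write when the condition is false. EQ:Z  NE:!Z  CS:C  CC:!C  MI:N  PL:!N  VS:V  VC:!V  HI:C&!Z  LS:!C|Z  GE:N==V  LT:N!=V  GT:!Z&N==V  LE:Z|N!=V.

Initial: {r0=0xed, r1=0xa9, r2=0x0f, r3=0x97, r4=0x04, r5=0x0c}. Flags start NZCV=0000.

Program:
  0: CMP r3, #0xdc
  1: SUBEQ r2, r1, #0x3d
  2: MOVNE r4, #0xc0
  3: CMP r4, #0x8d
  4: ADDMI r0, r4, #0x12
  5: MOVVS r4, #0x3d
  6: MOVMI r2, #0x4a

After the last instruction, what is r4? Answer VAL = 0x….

[0] flags=1000 → (cmp)
[1] flags=1000 EQ?F → skip
[2] flags=1000 NE?T → r4=0xc0
[3] flags=0010 → (cmp)
[4] flags=0010 MI?F → skip
[5] flags=0010 VS?F → skip
[6] flags=0010 MI?F → skip

VAL = 0xc0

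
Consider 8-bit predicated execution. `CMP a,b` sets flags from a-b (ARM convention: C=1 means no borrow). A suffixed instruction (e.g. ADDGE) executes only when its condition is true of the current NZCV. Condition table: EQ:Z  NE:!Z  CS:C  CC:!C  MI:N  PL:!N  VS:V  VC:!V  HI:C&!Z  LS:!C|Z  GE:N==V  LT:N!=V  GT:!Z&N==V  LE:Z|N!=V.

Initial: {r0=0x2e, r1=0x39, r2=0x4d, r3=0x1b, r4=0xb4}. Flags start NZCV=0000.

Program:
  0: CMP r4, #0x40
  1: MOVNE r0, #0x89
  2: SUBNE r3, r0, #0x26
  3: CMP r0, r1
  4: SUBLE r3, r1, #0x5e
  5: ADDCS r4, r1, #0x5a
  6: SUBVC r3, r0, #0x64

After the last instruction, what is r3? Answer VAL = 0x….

VAL = 0xdb

[0] flags=0011 → (cmp)
[1] flags=0011 NE?T → r0=0x89
[2] flags=0011 NE?T → r3=0x63
[3] flags=0011 → (cmp)
[4] flags=0011 LE?T → r3=0xdb
[5] flags=0011 CS?T → r4=0x93
[6] flags=0011 VC?F → skip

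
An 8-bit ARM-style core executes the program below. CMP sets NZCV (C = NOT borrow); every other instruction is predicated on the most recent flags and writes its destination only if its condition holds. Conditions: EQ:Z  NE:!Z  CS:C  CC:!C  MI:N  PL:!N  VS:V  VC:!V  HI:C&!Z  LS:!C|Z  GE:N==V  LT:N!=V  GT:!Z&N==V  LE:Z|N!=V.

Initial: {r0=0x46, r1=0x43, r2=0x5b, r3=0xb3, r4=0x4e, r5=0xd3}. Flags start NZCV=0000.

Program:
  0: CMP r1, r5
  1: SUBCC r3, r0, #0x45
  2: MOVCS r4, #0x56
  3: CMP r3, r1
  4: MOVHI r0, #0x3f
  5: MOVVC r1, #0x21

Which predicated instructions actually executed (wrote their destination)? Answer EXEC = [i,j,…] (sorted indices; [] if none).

[0] flags=0000 → (cmp)
[1] flags=0000 CC?T → r3=0x01
[2] flags=0000 CS?F → skip
[3] flags=1000 → (cmp)
[4] flags=1000 HI?F → skip
[5] flags=1000 VC?T → r1=0x21

EXEC = [1,5]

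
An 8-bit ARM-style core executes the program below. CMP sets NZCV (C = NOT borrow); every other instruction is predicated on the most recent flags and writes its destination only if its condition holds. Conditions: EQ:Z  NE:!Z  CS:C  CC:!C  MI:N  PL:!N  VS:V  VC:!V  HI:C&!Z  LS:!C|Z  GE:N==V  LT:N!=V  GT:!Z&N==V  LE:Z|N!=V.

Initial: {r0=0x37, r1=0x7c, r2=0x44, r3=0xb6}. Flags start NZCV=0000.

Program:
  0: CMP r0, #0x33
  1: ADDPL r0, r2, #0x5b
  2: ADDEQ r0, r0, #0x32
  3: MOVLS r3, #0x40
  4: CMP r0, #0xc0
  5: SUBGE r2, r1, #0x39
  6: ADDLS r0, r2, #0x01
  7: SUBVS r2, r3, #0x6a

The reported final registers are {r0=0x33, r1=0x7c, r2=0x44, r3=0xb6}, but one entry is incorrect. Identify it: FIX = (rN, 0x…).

[0] flags=0010 → (cmp)
[1] flags=0010 PL?T → r0=0x9f
[2] flags=0010 EQ?F → skip
[3] flags=0010 LS?F → skip
[4] flags=1000 → (cmp)
[5] flags=1000 GE?F → skip
[6] flags=1000 LS?T → r0=0x45
[7] flags=1000 VS?F → skip

FIX = (r0, 0x45)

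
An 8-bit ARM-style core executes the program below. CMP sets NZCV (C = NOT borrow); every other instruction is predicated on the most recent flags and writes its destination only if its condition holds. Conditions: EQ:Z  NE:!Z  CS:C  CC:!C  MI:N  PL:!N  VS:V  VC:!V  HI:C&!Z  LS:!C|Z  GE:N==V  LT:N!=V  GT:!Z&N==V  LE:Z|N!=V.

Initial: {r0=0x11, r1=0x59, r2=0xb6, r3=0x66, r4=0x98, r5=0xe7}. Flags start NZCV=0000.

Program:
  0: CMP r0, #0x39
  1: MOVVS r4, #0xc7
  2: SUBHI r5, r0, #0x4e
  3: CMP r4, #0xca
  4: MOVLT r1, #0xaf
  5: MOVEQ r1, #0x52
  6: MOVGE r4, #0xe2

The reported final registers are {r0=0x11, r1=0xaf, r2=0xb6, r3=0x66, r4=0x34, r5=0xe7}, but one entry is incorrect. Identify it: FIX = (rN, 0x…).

FIX = (r4, 0x98)

0: ✓ CMP  NZCV=1000
1: · MOVVS
2: · SUBHI
3: ✓ CMP  NZCV=1000
4: ✓ MOVLT  r1←0xaf
5: · MOVEQ
6: · MOVGE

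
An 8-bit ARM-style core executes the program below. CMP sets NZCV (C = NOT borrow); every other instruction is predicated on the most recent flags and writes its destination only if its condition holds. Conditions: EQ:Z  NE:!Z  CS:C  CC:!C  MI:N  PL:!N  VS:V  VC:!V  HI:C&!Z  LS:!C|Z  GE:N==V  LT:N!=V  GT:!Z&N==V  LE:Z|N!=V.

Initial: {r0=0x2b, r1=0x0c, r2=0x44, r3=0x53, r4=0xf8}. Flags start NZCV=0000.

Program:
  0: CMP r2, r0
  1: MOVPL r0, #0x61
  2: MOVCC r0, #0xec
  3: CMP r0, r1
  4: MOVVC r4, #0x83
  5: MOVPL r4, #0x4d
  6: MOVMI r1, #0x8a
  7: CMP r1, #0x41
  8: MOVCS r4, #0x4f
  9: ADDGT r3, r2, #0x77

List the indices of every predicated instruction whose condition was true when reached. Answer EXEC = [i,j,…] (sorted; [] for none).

[0] flags=0010 → (cmp)
[1] flags=0010 PL?T → r0=0x61
[2] flags=0010 CC?F → skip
[3] flags=0010 → (cmp)
[4] flags=0010 VC?T → r4=0x83
[5] flags=0010 PL?T → r4=0x4d
[6] flags=0010 MI?F → skip
[7] flags=1000 → (cmp)
[8] flags=1000 CS?F → skip
[9] flags=1000 GT?F → skip

EXEC = [1,4,5]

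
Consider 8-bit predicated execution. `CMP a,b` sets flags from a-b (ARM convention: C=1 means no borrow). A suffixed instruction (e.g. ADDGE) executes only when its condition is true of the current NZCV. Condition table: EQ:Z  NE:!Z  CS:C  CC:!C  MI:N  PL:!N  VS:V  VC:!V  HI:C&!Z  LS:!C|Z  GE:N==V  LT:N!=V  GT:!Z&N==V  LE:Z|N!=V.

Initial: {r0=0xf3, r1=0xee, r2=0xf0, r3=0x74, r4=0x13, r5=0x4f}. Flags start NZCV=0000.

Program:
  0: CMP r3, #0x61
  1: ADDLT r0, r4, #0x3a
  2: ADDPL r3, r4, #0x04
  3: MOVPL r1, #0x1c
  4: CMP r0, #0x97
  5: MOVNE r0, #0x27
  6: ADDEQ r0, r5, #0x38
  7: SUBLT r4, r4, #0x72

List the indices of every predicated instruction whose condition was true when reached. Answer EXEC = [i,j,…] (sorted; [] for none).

EXEC = [2,3,5]

0: ✓ CMP  NZCV=0010
1: · ADDLT
2: ✓ ADDPL  r3←0x17
3: ✓ MOVPL  r1←0x1c
4: ✓ CMP  NZCV=0010
5: ✓ MOVNE  r0←0x27
6: · ADDEQ
7: · SUBLT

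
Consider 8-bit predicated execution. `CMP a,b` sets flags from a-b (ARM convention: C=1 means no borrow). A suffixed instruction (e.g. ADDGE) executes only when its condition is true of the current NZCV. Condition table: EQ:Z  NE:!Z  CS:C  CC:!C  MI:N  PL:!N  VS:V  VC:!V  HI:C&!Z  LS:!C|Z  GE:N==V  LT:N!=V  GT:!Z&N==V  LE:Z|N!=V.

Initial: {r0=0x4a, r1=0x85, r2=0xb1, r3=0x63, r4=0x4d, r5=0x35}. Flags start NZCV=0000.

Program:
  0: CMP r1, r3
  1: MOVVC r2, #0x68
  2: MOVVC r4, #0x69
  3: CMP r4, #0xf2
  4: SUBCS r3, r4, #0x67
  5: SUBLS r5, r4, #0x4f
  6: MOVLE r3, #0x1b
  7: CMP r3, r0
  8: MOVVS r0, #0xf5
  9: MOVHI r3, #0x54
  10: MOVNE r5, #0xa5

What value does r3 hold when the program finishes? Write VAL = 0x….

[0] flags=0011 → (cmp)
[1] flags=0011 VC?F → skip
[2] flags=0011 VC?F → skip
[3] flags=0000 → (cmp)
[4] flags=0000 CS?F → skip
[5] flags=0000 LS?T → r5=0xfe
[6] flags=0000 LE?F → skip
[7] flags=0010 → (cmp)
[8] flags=0010 VS?F → skip
[9] flags=0010 HI?T → r3=0x54
[10] flags=0010 NE?T → r5=0xa5

VAL = 0x54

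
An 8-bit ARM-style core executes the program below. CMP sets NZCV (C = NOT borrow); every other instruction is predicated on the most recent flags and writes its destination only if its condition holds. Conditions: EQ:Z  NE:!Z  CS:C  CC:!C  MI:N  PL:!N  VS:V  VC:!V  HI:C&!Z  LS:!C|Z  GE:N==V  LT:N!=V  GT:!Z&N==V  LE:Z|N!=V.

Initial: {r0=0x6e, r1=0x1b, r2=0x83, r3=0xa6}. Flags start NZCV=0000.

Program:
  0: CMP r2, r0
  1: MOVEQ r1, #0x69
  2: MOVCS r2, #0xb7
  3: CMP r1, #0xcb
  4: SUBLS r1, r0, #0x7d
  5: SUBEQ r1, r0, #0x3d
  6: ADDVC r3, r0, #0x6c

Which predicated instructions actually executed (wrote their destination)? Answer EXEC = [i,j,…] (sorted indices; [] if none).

EXEC = [2,4,6]

[0] flags=0011 → (cmp)
[1] flags=0011 EQ?F → skip
[2] flags=0011 CS?T → r2=0xb7
[3] flags=0000 → (cmp)
[4] flags=0000 LS?T → r1=0xf1
[5] flags=0000 EQ?F → skip
[6] flags=0000 VC?T → r3=0xda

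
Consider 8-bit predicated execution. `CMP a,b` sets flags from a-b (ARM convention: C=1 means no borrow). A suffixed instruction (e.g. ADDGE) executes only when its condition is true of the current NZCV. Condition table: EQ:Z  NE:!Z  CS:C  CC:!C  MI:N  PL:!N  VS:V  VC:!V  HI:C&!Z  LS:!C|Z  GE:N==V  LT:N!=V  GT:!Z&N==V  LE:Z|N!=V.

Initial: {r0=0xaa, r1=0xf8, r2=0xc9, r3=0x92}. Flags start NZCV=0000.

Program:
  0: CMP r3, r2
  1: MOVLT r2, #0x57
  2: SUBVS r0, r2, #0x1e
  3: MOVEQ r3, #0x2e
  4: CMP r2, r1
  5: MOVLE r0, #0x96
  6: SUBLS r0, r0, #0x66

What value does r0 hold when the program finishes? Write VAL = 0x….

[0] flags=1000 → (cmp)
[1] flags=1000 LT?T → r2=0x57
[2] flags=1000 VS?F → skip
[3] flags=1000 EQ?F → skip
[4] flags=0000 → (cmp)
[5] flags=0000 LE?F → skip
[6] flags=0000 LS?T → r0=0x44

VAL = 0x44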